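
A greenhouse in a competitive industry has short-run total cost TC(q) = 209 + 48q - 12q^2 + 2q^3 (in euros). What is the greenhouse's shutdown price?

€30 per unit

The shutdown price is the minimum of AVC. VC = 48q - 12q^2 + 2q^3, so AVC = 48 - 12q + 2q^2.
dAVC/dq = -12 + 4q = 0 gives q = 3. min AVC = 48 - 12·3 + 2·3^2 = 30.
So the shutdown price is €30.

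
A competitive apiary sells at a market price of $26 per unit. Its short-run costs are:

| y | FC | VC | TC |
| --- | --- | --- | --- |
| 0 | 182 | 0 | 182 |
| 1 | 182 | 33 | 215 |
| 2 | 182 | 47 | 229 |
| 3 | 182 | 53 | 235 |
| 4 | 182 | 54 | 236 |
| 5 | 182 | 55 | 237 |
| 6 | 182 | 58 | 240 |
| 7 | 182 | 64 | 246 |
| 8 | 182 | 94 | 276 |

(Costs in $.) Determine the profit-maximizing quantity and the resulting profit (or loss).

Compute π = P·y − TC at each output: y=0: -182; y=1: -189; y=2: -177; y=3: -157; y=4: -132; y=5: -107; y=6: -84; y=7: -64; y=8: -68.
Profit is maximized at y = 7. AVC there is 64/7 = $9.14 ≤ P, so producing beats shutting down (which would give -$182).

y = 7; profit = -$64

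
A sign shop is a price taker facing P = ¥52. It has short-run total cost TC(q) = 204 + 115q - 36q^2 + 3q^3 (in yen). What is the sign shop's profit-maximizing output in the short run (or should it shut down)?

Variable cost is VC = 115q - 36q^2 + 3q^3, so AVC = VC/q = 115 - 36q + 3q^2 and MC = dTC/dq = 115 - 72q + 9q^2.
The AVC parabola has its vertex at q = 36/6 = 6, where AVC = 115 - 36·6 + 3·6^2 = ¥7.
Since P = ¥52 ≥ min AVC = ¥7, price covers variable cost and the firm should produce.
Set P = MC: 52 = 115 - 72q + 9q^2 → 63 - 72q + 9q^2 = 0. The roots are q = 1 and q = 7; the profit-maximizing output is on the rising part of MC, so q* = 7.
Check: AVC at q = 7 is ¥10 ≤ P, so revenue covers variable cost.
Profit = P·q − TC = 52·7 − 274 = ¥90.

Produce at q = 7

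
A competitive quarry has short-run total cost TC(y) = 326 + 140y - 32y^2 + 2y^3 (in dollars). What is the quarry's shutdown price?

The shutdown price is the minimum of AVC. VC = 140y - 32y^2 + 2y^3, so AVC = 140 - 32y + 2y^2.
At the minimum of AVC, MC = AVC. MC = 140 - 64y + 6y^2; setting MC = AVC gives 4y^2 - 32y = 0, so y = 8. min AVC = 12.
The firm shuts down for any P below $12.

$12 per unit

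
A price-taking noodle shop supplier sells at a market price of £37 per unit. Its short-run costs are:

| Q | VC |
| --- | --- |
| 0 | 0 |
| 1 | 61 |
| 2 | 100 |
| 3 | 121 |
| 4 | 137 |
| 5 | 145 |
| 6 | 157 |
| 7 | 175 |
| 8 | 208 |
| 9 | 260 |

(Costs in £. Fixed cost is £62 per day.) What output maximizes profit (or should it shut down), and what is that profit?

Q = 8; profit = £26

Compute π = P·Q − TC at each output: Q=0: -62; Q=1: -86; Q=2: -88; Q=3: -72; Q=4: -51; Q=5: -22; Q=6: 3; Q=7: 22; Q=8: 26; Q=9: 11.
Profit is maximized at Q = 8. AVC there is 208/8 = £26 ≤ P, so producing beats shutting down (which would give -£62).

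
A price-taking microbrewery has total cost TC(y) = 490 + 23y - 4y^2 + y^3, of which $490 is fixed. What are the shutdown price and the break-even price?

Shutdown price = $19; break-even price = $114

Shutdown price = min AVC. AVC = 23 - 4y + y^2, with vertex at y = 2 and minimum $19.
ATC = 490/y + 23 - 4y + y^2. Setting dATC/dy = −490/y^2 − 4 + 2y = 0 gives y = 7 (since 2·7^3 − 4·7^2 = 490).
min ATC = 490/7 + 23 − 4·7 + 7^2 = $114. That is the break-even price.
For $19 ≤ P < $114 the firm produces at a loss; below $19 it shuts down.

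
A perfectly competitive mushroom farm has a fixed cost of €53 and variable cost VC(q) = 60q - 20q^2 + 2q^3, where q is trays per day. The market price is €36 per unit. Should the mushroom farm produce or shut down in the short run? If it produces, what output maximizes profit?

Produce at q = 6

Variable cost is VC = 60q - 20q^2 + 2q^3, so AVC = VC/q = 60 - 20q + 2q^2 and MC = dTC/dq = 60 - 40q + 6q^2.
The AVC parabola has its vertex at q = 20/4 = 5, where AVC = 60 - 20·5 + 2·5^2 = €10.
Since P = €36 ≥ min AVC = €10, price covers variable cost and the firm should produce.
Set P = MC: 36 = 60 - 40q + 6q^2 → 24 - 40q + 6q^2 = 0. The roots are q = 2/3 and q = 6; the profit-maximizing output is on the rising part of MC, so q* = 6.
Check: AVC at q = 6 is €12 ≤ P, so revenue covers variable cost.
Profit = P·q − TC = 36·6 − 125 = €91.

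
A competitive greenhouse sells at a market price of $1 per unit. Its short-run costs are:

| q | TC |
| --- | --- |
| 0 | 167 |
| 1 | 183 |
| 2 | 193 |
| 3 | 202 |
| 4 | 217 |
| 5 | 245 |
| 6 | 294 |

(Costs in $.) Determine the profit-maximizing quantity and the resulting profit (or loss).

q = 0 (shut down); profit = -$167

Tabulate TR − TC: q=0: -167; q=1: -182; q=2: -191; q=3: -199; q=4: -213; q=5: -240; q=6: -288.
Profit is highest at q = 0. Equivalently, the lowest AVC in the table is 35/3 ≈ $11.67 at q = 3, and P = $1 falls below it — price never covers variable cost, so the firm shuts down and loses only its fixed cost.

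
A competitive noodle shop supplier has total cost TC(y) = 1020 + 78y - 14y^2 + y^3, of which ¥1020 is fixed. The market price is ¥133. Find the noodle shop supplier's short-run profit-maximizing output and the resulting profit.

AVC = 78 - 14y + y^2 has its minimum ¥29 at y = 7; price ¥133 clears that bar, so the firm operates.
MC = 78 - 28y + 3y^2. Setting P = MC and taking the root on the rising branch gives y* = 11.
TR = 133·11 = 1463. TC = 1020 + 495 = 1515. Profit = 1463 − 1515 = -¥52.
Shutting down would mean losing the fixed cost of ¥1020, so operating at a loss of ¥52 is better by ¥968.

Profit = -¥52 at y = 11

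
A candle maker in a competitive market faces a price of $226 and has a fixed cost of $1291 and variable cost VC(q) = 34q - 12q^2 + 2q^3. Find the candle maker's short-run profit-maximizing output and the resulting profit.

AVC = 34 - 12q + 2q^2; min AVC = $16 at q = 3. Since P = $226 ≥ min AVC, the firm produces.
MC = 34 - 24q + 6q^2. Setting P = MC and taking the root on the rising branch gives q* = 8.
TR = 226·8 = 1808. TC = 1291 + 528 = 1819. Profit = 1808 − 1819 = -$11.
Shutting down would mean losing the fixed cost of $1291, so operating at a loss of $11 is better by $1280.

Profit = -$11 at q = 8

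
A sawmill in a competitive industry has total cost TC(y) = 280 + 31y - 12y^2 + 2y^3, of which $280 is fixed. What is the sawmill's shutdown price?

$13 per unit

Short-run supply begins at min AVC. From VC = 31y - 12y^2 + 2y^3, AVC = 31 - 12y + 2y^2.
At the minimum of AVC, MC = AVC. MC = 31 - 24y + 6y^2; setting MC = AVC gives 4y^2 - 12y = 0, so y = 3. min AVC = 13.
So the shutdown price is $13.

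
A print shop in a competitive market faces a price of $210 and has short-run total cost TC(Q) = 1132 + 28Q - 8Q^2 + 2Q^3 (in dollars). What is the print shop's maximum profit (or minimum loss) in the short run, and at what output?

AVC = 28 - 8Q + 2Q^2 has its minimum $20 at Q = 2; price $210 clears that bar, so the firm operates.
With MC = 28 - 16Q + 6Q^2, P = MC on the upward-sloping part at Q* = 7.
TR = 210·7 = 1470. TC = 1132 + 490 = 1622. Profit = 1470 − 1622 = -$152.
That loss of $152 beats the $1132 the firm would lose by shutting down; producing recovers $980 of fixed cost.

Profit = -$152 at Q = 7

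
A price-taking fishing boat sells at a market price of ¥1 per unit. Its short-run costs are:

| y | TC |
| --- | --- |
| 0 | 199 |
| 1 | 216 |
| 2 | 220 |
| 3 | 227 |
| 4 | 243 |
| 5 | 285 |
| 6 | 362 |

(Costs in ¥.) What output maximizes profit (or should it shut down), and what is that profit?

Profit at each row (π = 1y − TC): y=0: -199; y=1: -215; y=2: -218; y=3: -224; y=4: -239; y=5: -280; y=6: -356.
Profit is highest at y = 0. Equivalently, the lowest AVC in the table is 28/3 ≈ ¥9.33 at y = 3, and P = ¥1 falls below it — price never covers variable cost, so the firm shuts down and loses only its fixed cost.

y = 0 (shut down); profit = -¥199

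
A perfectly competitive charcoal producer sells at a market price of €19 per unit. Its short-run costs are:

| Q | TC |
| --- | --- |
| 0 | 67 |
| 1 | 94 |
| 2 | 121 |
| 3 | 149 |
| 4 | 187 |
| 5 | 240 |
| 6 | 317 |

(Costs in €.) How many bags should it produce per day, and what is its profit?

Profit at each row (π = 19Q − TC): Q=0: -67; Q=1: -75; Q=2: -83; Q=3: -92; Q=4: -111; Q=5: -145; Q=6: -203.
Profit is highest at Q = 0. Equivalently, the lowest AVC in the table is 27/1 ≈ €27 at Q = 1, and P = €19 falls below it — price never covers variable cost, so the firm shuts down and loses only its fixed cost.

Q = 0 (shut down); profit = -€67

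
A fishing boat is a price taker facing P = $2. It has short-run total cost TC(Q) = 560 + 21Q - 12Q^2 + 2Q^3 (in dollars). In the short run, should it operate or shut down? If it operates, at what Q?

From TC, MC = TC'(Q) = 21 - 24Q + 6Q^2 and AVC = VC/Q = 21 - 12Q + 2Q^2.
AVC is minimized where dAVC/dQ = -12 + 4Q = 0, at Q = 3; min AVC = 21 - 12·3 + 2·3^2 = $3.
P = $2 lies below min AVC = $3; no output level covers variable cost.
The firm minimizes its loss by shutting down and losing only its fixed cost of $560.

Shut down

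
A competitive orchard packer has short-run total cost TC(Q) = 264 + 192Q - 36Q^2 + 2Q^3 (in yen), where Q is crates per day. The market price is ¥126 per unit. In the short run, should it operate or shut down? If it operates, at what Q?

Variable cost is VC = 192Q - 36Q^2 + 2Q^3, so AVC = VC/Q = 192 - 36Q + 2Q^2 and MC = dTC/dQ = 192 - 72Q + 6Q^2.
AVC hits its minimum where MC = AVC, at Q = 9, giving min AVC = 192 - 36·9 + 2·9^2 = ¥30.
P = ¥126 exceeds min AVC = ¥30, so the firm stays open.
P = MC gives 66 - 72Q + 6Q^2 = 0, with roots 1 and 11. Take the larger (rising MC): Q* = 11.
Check: AVC at Q = 11 is ¥38 ≤ P, so revenue covers variable cost.
Profit = P·Q − TC = 126·11 − 682 = ¥704.

Produce at Q = 11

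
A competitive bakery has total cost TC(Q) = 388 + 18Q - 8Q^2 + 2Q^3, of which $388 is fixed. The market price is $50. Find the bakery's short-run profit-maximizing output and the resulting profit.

AVC = 18 - 8Q + 2Q^2 has its minimum $10 at Q = 2; price $50 clears that bar, so the firm operates.
With MC = 18 - 16Q + 6Q^2, P = MC on the upward-sloping part at Q* = 4.
TR = 50·4 = 200. TC = 388 + 72 = 460. Profit = 200 − 460 = -$260.
Shutting down would mean losing the fixed cost of $388, so operating at a loss of $260 is better by $128.

Profit = -$260 at Q = 4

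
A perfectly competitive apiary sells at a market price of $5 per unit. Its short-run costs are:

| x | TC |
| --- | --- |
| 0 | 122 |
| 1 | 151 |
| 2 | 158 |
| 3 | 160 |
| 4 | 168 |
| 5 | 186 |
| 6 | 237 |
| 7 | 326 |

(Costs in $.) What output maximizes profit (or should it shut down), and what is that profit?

x = 0 (shut down); profit = -$122

Tabulate TR − TC: x=0: -122; x=1: -146; x=2: -148; x=3: -145; x=4: -148; x=5: -161; x=6: -207; x=7: -291.
Profit is highest at x = 0. Equivalently, the lowest AVC in the table is 46/4 ≈ $11.50 at x = 4, and P = $5 falls below it — price never covers variable cost, so the firm shuts down and loses only its fixed cost.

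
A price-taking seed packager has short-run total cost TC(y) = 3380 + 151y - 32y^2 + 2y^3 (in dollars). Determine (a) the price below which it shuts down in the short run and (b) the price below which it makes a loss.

Shutdown price = $23; break-even price = $333

AVC = 151 - 32y + 2y^2; minimized at y = 8, giving min AVC = $23. That is the shutdown price.
ATC = 3380/y + 151 - 32y + 2y^2. Setting dATC/dy = −3380/y^2 − 32 + 4y = 0 gives y = 13 (since 4·13^3 − 32·13^2 = 3380).
min ATC = 3380/13 + 151 − 32·13 + 2·13^2 = $333. That is the break-even price.
Between these two prices the firm operates at a loss; above $333 it earns a profit.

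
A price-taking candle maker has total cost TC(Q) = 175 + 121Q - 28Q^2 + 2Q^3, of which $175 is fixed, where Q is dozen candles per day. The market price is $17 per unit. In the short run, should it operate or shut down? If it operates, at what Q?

Shut down

Variable cost is VC = 121Q - 28Q^2 + 2Q^3, so AVC = VC/Q = 121 - 28Q + 2Q^2 and MC = dTC/dQ = 121 - 56Q + 6Q^2.
AVC hits its minimum where MC = AVC, at Q = 7, giving min AVC = 121 - 28·7 + 2·7^2 = $23.
P = $17 lies below min AVC = $23; no output level covers variable cost.
The firm minimizes its loss by shutting down and losing only its fixed cost of $175.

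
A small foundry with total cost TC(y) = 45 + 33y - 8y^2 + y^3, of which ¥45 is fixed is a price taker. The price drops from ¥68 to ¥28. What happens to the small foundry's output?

Output falls from 7 to 5

AVC = 33 - 8y + y^2, minimized at y = 4 where min AVC = ¥17. MC = 33 - 16y + 3y^2.
With P = ¥68 above the shutdown price, P = MC gives y = 7.
At P = ¥28 ≥ min AVC, set P = MC: y = 5. The firm stays open but cuts output.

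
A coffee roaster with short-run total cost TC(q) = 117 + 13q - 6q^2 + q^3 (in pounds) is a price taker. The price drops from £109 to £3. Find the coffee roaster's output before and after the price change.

AVC = 13 - 6q + q^2, minimized at q = 3 where min AVC = £4. MC = 13 - 12q + 3q^2.
With P = £109 above the shutdown price, P = MC gives q = 8.
At P = £3 < min AVC = £4, price no longer covers variable cost at any output, so the firm shuts down: q = 0.

Output falls from 8 to 0 (the firm shuts down)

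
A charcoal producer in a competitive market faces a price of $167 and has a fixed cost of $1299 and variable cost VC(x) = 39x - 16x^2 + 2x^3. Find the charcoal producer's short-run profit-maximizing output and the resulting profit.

Profit = -$275 at x = 8

AVC = 39 - 16x + 2x^2 has its minimum $7 at x = 4; price $167 clears that bar, so the firm operates.
MC = 39 - 32x + 6x^2. Setting P = MC and taking the root on the rising branch gives x* = 8.
TR = 167·8 = 1336. TC = 1299 + 312 = 1611. Profit = 1336 − 1611 = -$275.
By producing, the firm covers all variable cost plus $1024 of fixed cost; shutting down would lose the full $1299.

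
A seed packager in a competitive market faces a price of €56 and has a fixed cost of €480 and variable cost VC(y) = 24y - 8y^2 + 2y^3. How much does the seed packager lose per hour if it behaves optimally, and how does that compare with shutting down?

Profit = -€352 at y = 4

AVC = 24 - 8y + 2y^2; min AVC = €16 at y = 2. Since P = €56 ≥ min AVC, the firm produces.
MC = 24 - 16y + 6y^2. Setting P = MC and taking the root on the rising branch gives y* = 4.
TR = 56·4 = 224. TC = 480 + 96 = 576. Profit = 224 − 576 = -€352.
By producing, the firm covers all variable cost plus €128 of fixed cost; shutting down would lose the full €480.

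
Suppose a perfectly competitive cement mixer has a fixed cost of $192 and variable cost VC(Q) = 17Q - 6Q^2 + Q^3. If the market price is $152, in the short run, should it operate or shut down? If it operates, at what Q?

Produce at Q = 9

Strip out fixed cost: VC = 17Q - 6Q^2 + Q^3. Then AVC = 17 - 6Q + Q^2 and MC = 17 - 12Q + 3Q^2.
AVC is minimized where dAVC/dQ = -6 + 2Q = 0, at Q = 3; min AVC = 17 - 6·3 + 3^2 = $8.
P = $152 exceeds min AVC = $8, so the firm stays open.
P = MC gives -135 - 12Q + 3Q^2 = 0, with roots -5 and 9. Take the larger (rising MC): Q* = 9.
Check: AVC at Q = 9 is $44 ≤ P, so revenue covers variable cost.
Profit = P·Q − TC = 152·9 − 588 = $780.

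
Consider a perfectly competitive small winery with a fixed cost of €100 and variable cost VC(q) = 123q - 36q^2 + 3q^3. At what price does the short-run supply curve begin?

€15 per unit

Short-run supply begins at min AVC. From VC = 123q - 36q^2 + 3q^3, AVC = 123 - 36q + 3q^2.
dAVC/dq = -36 + 6q = 0 gives q = 6. min AVC = 123 - 36·6 + 3·6^2 = 15.
So the shutdown price is €15.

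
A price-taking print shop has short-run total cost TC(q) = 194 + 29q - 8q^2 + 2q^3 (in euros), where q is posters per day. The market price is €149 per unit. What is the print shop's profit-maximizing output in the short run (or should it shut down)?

Produce at q = 6

Strip out fixed cost: VC = 29q - 8q^2 + 2q^3. Then AVC = 29 - 8q + 2q^2 and MC = 29 - 16q + 6q^2.
AVC hits its minimum where MC = AVC, at q = 2, giving min AVC = 29 - 8·2 + 2·2^2 = €21.
Because €149 ≥ €21, revenue can cover variable cost; the firm operates.
Set P = MC: 149 = 29 - 16q + 6q^2 → -120 - 16q + 6q^2 = 0. The roots are q = -10/3 and q = 6; the profit-maximizing output is on the rising part of MC, so q* = 6.
Check: AVC at q = 6 is €53 ≤ P, so revenue covers variable cost.
Profit = P·q − TC = 149·6 − 512 = €382.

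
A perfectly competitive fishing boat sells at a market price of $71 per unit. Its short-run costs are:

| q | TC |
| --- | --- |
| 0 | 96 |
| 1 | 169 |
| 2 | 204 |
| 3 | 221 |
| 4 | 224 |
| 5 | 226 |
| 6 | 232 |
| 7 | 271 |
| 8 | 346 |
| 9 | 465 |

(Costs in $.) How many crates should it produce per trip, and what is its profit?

q = 7; profit = $226

Profit at each row (π = 71q − TC): q=0: -96; q=1: -98; q=2: -62; q=3: -8; q=4: 60; q=5: 129; q=6: 194; q=7: 226; q=8: 222; q=9: 174.
Profit is maximized at q = 7. AVC there is 175/7 = $25 ≤ P, so producing beats shutting down (which would give -$96).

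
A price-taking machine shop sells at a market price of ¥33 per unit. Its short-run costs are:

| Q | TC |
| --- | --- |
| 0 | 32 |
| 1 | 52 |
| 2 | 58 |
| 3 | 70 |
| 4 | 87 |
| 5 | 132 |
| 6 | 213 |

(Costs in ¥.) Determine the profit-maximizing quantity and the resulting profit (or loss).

Tabulate TR − TC: Q=0: -32; Q=1: -19; Q=2: 8; Q=3: 29; Q=4: 45; Q=5: 33; Q=6: -15.
Profit is maximized at Q = 4. AVC there is 55/4 = ¥13.75 ≤ P, so producing beats shutting down (which would give -¥32).

Q = 4; profit = ¥45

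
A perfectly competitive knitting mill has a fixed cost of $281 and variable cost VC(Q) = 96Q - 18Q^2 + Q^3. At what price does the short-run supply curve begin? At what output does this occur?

The firm shuts down when price falls below the minimum of average variable cost. AVC = VC/Q = 96 - 18Q + Q^2.
At the minimum of AVC, MC = AVC. MC = 96 - 36Q + 3Q^2; setting MC = AVC gives 2Q^2 - 18Q = 0, so Q = 9. min AVC = 15.
So the shutdown price is $15.

$15 per unit, at Q = 9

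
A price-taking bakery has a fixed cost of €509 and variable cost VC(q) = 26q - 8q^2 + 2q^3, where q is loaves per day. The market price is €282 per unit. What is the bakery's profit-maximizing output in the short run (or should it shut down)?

Strip out fixed cost: VC = 26q - 8q^2 + 2q^3. Then AVC = 26 - 8q + 2q^2 and MC = 26 - 16q + 6q^2.
AVC hits its minimum where MC = AVC, at q = 2, giving min AVC = 26 - 8·2 + 2·2^2 = €18.
P = €282 exceeds min AVC = €18, so the firm stays open.
P = MC gives -256 - 16q + 6q^2 = 0, with roots -16/3 and 8. Take the larger (rising MC): q* = 8.
Check: AVC at q = 8 is €90 ≤ P, so revenue covers variable cost.
Profit = P·q − TC = 282·8 − 1229 = €1027.

Produce at q = 8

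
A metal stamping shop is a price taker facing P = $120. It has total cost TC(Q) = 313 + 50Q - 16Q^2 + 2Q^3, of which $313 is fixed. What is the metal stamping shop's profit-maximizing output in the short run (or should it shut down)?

Strip out fixed cost: VC = 50Q - 16Q^2 + 2Q^3. Then AVC = 50 - 16Q + 2Q^2 and MC = 50 - 32Q + 6Q^2.
The AVC parabola has its vertex at Q = 16/4 = 4, where AVC = 50 - 16·4 + 2·4^2 = $18.
Because $120 ≥ $18, revenue can cover variable cost; the firm operates.
Set P = MC: 120 = 50 - 32Q + 6Q^2 → -70 - 32Q + 6Q^2 = 0. The roots are Q = -5/3 and Q = 7; the profit-maximizing output is on the rising part of MC, so Q* = 7.
Check: AVC at Q = 7 is $36 ≤ P, so revenue covers variable cost.
Profit = P·Q − TC = 120·7 − 565 = $275.

Produce at Q = 7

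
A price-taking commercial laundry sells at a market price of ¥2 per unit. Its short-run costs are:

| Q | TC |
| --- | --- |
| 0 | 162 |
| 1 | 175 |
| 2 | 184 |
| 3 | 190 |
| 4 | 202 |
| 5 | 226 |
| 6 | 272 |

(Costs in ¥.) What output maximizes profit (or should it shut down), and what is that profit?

Q = 0 (shut down); profit = -¥162

Tabulate TR − TC: Q=0: -162; Q=1: -173; Q=2: -180; Q=3: -184; Q=4: -194; Q=5: -216; Q=6: -260.
Profit is highest at Q = 0. Equivalently, the lowest AVC in the table is 28/3 ≈ ¥9.33 at Q = 3, and P = ¥2 falls below it — price never covers variable cost, so the firm shuts down and loses only its fixed cost.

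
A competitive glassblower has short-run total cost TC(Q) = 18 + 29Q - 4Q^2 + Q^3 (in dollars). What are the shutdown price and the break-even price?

Shutdown price = min AVC. AVC = 29 - 4Q + Q^2, with vertex at Q = 2 and minimum $25.
ATC = 18/Q + 29 - 4Q + Q^2. Setting dATC/dQ = −18/Q^2 − 4 + 2Q = 0 gives Q = 3 (since 2·3^3 − 4·3^2 = 18).
min ATC = 18/3 + 29 − 4·3 + 3^2 = $32. That is the break-even price.
Between these two prices the firm operates at a loss; above $32 it earns a profit.

Shutdown price = $25; break-even price = $32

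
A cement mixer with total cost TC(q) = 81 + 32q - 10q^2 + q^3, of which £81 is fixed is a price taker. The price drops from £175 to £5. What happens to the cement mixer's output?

AVC = 32 - 10q + q^2, minimized at q = 5 where min AVC = £7. MC = 32 - 20q + 3q^2.
At P = £175 ≥ min AVC, set P = MC on the rising branch: q = 11.
At P = £5 < min AVC = £7, price no longer covers variable cost at any output, so the firm shuts down: q = 0.

Output falls from 11 to 0 (the firm shuts down)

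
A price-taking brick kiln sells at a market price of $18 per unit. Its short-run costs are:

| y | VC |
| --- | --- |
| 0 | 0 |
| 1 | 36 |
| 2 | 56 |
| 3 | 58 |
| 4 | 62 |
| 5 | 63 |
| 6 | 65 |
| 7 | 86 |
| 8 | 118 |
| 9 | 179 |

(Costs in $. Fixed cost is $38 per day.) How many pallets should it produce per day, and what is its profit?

y = 6; profit = $5

Profit at each row (π = 18y − TC): y=0: -38; y=1: -56; y=2: -58; y=3: -42; y=4: -28; y=5: -11; y=6: 5; y=7: 2; y=8: -12; y=9: -55.
Profit is maximized at y = 6. AVC there is 65/6 = $10.83 ≤ P, so producing beats shutting down (which would give -$38).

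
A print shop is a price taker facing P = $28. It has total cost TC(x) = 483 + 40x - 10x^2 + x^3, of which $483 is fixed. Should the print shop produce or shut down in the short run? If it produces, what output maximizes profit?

From TC, MC = TC'(x) = 40 - 20x + 3x^2 and AVC = VC/x = 40 - 10x + x^2.
AVC hits its minimum where MC = AVC, at x = 5, giving min AVC = 40 - 10·5 + 5^2 = $15.
Because $28 ≥ $15, revenue can cover variable cost; the firm operates.
P = MC gives 12 - 20x + 3x^2 = 0, with roots 2/3 and 6. Take the larger (rising MC): x* = 6.
Check: AVC at x = 6 is $16 ≤ P, so revenue covers variable cost.
Profit = P·x − TC = 28·6 − 579 = -$411, a loss, but smaller than the $483 fixed cost the firm would lose by shutting down.

Produce at x = 6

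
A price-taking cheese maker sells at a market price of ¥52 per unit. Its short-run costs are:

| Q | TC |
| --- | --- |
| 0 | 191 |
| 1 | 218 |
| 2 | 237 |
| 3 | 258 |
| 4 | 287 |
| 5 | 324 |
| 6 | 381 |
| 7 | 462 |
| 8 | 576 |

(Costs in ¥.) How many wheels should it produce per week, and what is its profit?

Profit at each row (π = 52Q − TC): Q=0: -191; Q=1: -166; Q=2: -133; Q=3: -102; Q=4: -79; Q=5: -64; Q=6: -69; Q=7: -98; Q=8: -160.
Profit is maximized at Q = 5. AVC there is 133/5 = ¥26.60 ≤ P, so producing beats shutting down (which would give -¥191).

Q = 5; profit = -¥64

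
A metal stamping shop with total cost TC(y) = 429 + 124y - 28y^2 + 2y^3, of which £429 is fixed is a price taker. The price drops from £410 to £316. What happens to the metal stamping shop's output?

Output falls from 13 to 12

AVC = 124 - 28y + 2y^2, minimized at y = 7 where min AVC = £26. MC = 124 - 56y + 6y^2.
At P = £410 ≥ min AVC, set P = MC on the rising branch: y = 13.
At P = £316 ≥ min AVC, set P = MC: y = 12. The firm stays open but cuts output.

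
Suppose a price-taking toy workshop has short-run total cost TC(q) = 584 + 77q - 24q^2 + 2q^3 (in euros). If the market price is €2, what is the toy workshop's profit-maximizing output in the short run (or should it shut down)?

Shut down

From TC, MC = TC'(q) = 77 - 48q + 6q^2 and AVC = VC/q = 77 - 24q + 2q^2.
AVC hits its minimum where MC = AVC, at q = 6, giving min AVC = 77 - 24·6 + 2·6^2 = €5.
P = €2 lies below min AVC = €5; no output level covers variable cost.
Shutting down limits the loss to fixed cost, €584.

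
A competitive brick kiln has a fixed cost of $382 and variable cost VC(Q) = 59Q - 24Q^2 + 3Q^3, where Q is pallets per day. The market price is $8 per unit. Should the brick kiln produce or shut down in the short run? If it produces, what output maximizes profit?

Strip out fixed cost: VC = 59Q - 24Q^2 + 3Q^3. Then AVC = 59 - 24Q + 3Q^2 and MC = 59 - 48Q + 9Q^2.
AVC hits its minimum where MC = AVC, at Q = 4, giving min AVC = 59 - 24·4 + 3·4^2 = $11.
Since P = $8 < min AVC = $11, price fails to cover variable cost at any output.
Best response: produce nothing and absorb the $382 fixed cost.

Shut down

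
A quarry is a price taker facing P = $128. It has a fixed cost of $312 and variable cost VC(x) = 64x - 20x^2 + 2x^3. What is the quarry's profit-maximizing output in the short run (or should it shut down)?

Produce at x = 8

From TC, MC = TC'(x) = 64 - 40x + 6x^2 and AVC = VC/x = 64 - 20x + 2x^2.
The AVC parabola has its vertex at x = 20/4 = 5, where AVC = 64 - 20·5 + 2·5^2 = $14.
P = $128 exceeds min AVC = $14, so the firm stays open.
Set P = MC: 128 = 64 - 40x + 6x^2 → -64 - 40x + 6x^2 = 0. The roots are x = -4/3 and x = 8; the profit-maximizing output is on the rising part of MC, so x* = 8.
Check: AVC at x = 8 is $32 ≤ P, so revenue covers variable cost.
Profit = P·x − TC = 128·8 − 568 = $456.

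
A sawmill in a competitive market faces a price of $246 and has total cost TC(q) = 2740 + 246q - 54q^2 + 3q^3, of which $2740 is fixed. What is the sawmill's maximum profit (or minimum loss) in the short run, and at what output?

AVC = 246 - 54q + 3q^2; min AVC = $3 at q = 9. Since P = $246 ≥ min AVC, the firm produces.
MC = 246 - 108q + 9q^2. Setting P = MC and taking the root on the rising branch gives q* = 12.
TR = 246·12 = 2952. TC = 2740 + 360 = 3100. Profit = 2952 − 3100 = -$148.
By producing, the firm covers all variable cost plus $2592 of fixed cost; shutting down would lose the full $2740.

Profit = -$148 at q = 12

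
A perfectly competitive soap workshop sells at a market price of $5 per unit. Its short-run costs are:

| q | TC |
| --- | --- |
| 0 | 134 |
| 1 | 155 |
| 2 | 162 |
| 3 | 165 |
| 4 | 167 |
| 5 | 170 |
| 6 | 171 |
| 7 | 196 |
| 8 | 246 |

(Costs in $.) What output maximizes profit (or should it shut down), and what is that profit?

q = 0 (shut down); profit = -$134

Compute π = P·q − TC at each output: q=0: -134; q=1: -150; q=2: -152; q=3: -150; q=4: -147; q=5: -145; q=6: -141; q=7: -161; q=8: -206.
Profit is highest at q = 0. Equivalently, the lowest AVC in the table is 37/6 ≈ $6.17 at q = 6, and P = $5 falls below it — price never covers variable cost, so the firm shuts down and loses only its fixed cost.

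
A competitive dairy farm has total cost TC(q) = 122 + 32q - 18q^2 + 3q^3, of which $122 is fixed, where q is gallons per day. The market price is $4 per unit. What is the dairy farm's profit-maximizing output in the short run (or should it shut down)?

Variable cost is VC = 32q - 18q^2 + 3q^3, so AVC = VC/q = 32 - 18q + 3q^2 and MC = dTC/dq = 32 - 36q + 9q^2.
AVC hits its minimum where MC = AVC, at q = 3, giving min AVC = 32 - 18·3 + 3·3^2 = $5.
With P < min AVC ($4 < $5), every unit sold adds to the loss.
Shutting down limits the loss to fixed cost, $122.

Shut down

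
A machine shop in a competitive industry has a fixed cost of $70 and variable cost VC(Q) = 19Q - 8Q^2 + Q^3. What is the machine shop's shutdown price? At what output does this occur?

$3 per unit, at Q = 4

The shutdown price is the minimum of AVC. VC = 19Q - 8Q^2 + Q^3, so AVC = 19 - 8Q + Q^2.
dAVC/dQ = -8 + 2Q = 0 gives Q = 4. min AVC = 19 - 8·4 + 4^2 = 3.
The firm shuts down for any P below $3.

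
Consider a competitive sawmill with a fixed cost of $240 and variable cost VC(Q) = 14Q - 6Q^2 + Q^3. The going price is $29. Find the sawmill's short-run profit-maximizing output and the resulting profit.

Profit = -$140 at Q = 5

AVC = 14 - 6Q + Q^2 has its minimum $5 at Q = 3; price $29 clears that bar, so the firm operates.
MC = 14 - 12Q + 3Q^2. Setting P = MC and taking the root on the rising branch gives Q* = 5.
TR = 29·5 = 145. TC = 240 + 45 = 285. Profit = 145 − 285 = -$140.
By producing, the firm covers all variable cost plus $100 of fixed cost; shutting down would lose the full $240.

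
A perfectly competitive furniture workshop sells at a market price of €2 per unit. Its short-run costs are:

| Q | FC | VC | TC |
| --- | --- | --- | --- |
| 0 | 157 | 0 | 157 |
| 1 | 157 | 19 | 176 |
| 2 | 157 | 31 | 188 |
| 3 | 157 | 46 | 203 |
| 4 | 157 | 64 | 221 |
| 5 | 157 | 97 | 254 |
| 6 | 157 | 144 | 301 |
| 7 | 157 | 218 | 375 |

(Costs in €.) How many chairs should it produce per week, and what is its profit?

Compute π = P·Q − TC at each output: Q=0: -157; Q=1: -174; Q=2: -184; Q=3: -197; Q=4: -213; Q=5: -244; Q=6: -289; Q=7: -361.
Profit is highest at Q = 0. Equivalently, the lowest AVC in the table is 46/3 ≈ €15.33 at Q = 3, and P = €2 falls below it — price never covers variable cost, so the firm shuts down and loses only its fixed cost.

Q = 0 (shut down); profit = -€157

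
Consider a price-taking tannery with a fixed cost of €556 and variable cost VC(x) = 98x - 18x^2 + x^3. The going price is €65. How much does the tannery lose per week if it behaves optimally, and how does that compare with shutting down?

Profit = -€72 at x = 11

AVC = 98 - 18x + x^2 has its minimum €17 at x = 9; price €65 clears that bar, so the firm operates.
With MC = 98 - 36x + 3x^2, P = MC on the upward-sloping part at x* = 11.
TR = 65·11 = 715. TC = 556 + 231 = 787. Profit = 715 − 787 = -€72.
Shutting down would mean losing the fixed cost of €556, so operating at a loss of €72 is better by €484.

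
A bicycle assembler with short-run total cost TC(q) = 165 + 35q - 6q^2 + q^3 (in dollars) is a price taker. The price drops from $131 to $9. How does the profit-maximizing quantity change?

AVC = 35 - 6q + q^2, minimized at q = 3 where min AVC = $26. MC = 35 - 12q + 3q^2.
With P = $131 above the shutdown price, P = MC gives q = 8.
At P = $9 < min AVC = $26, price no longer covers variable cost at any output, so the firm shuts down: q = 0.

Output falls from 8 to 0 (the firm shuts down)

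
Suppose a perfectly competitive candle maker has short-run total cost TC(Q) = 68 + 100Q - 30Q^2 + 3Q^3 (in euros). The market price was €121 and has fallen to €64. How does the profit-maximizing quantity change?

Output falls from 7 to 6

AVC = 100 - 30Q + 3Q^2, minimized at Q = 5 where min AVC = €25. MC = 100 - 60Q + 9Q^2.
With P = €121 above the shutdown price, P = MC gives Q = 7.
At P = €64 ≥ min AVC, set P = MC: Q = 6. The firm stays open but cuts output.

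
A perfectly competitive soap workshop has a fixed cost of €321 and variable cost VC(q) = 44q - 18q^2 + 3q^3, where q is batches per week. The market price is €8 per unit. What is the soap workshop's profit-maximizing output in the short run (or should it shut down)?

Shut down

From TC, MC = TC'(q) = 44 - 36q + 9q^2 and AVC = VC/q = 44 - 18q + 3q^2.
AVC hits its minimum where MC = AVC, at q = 3, giving min AVC = 44 - 18·3 + 3·3^2 = €17.
P = €8 lies below min AVC = €17; no output level covers variable cost.
Shutting down limits the loss to fixed cost, €321.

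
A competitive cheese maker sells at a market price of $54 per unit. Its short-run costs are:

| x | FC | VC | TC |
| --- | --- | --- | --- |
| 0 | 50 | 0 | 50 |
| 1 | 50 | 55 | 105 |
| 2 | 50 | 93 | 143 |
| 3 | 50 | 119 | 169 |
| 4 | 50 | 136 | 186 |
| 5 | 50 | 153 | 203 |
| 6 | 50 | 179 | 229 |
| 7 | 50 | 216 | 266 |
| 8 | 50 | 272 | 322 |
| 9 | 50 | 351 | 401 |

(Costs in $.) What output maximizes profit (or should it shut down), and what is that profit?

x = 7; profit = $112

Profit at each row (π = 54x − TC): x=0: -50; x=1: -51; x=2: -35; x=3: -7; x=4: 30; x=5: 67; x=6: 95; x=7: 112; x=8: 110; x=9: 85.
Profit is maximized at x = 7. AVC there is 216/7 = $30.86 ≤ P, so producing beats shutting down (which would give -$50).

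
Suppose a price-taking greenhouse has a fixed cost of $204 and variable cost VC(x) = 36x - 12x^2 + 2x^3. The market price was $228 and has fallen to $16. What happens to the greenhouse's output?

AVC = 36 - 12x + 2x^2, minimized at x = 3 where min AVC = $18. MC = 36 - 24x + 6x^2.
With P = $228 above the shutdown price, P = MC gives x = 8.
At P = $16 < min AVC = $18, price no longer covers variable cost at any output, so the firm shuts down: x = 0.

Output falls from 8 to 0 (the firm shuts down)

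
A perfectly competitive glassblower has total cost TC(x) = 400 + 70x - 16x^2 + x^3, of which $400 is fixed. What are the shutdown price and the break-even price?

Shutdown price = $6; break-even price = $50

Shutdown price = min AVC. AVC = 70 - 16x + x^2, with vertex at x = 8 and minimum $6.
ATC = 400/x + 70 - 16x + x^2. Setting dATC/dx = −400/x^2 − 16 + 2x = 0 gives x = 10 (since 2·10^3 − 16·10^2 = 400).
min ATC = 400/10 + 70 − 16·10 + 10^2 = $50. That is the break-even price.
Between these two prices the firm operates at a loss; above $50 it earns a profit.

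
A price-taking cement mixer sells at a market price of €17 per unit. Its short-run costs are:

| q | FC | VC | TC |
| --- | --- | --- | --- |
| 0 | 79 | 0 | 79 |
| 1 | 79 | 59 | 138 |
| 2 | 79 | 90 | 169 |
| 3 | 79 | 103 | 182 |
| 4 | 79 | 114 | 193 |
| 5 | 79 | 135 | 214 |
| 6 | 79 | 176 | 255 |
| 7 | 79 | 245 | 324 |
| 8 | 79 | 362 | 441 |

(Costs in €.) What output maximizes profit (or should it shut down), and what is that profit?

Compute π = P·q − TC at each output: q=0: -79; q=1: -121; q=2: -135; q=3: -131; q=4: -125; q=5: -129; q=6: -153; q=7: -205; q=8: -305.
Profit is highest at q = 0. Equivalently, the lowest AVC in the table is 135/5 ≈ €27 at q = 5, and P = €17 falls below it — price never covers variable cost, so the firm shuts down and loses only its fixed cost.

q = 0 (shut down); profit = -€79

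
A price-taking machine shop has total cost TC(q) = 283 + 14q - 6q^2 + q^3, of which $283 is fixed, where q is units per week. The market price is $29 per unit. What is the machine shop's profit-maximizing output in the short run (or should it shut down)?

Strip out fixed cost: VC = 14q - 6q^2 + q^3. Then AVC = 14 - 6q + q^2 and MC = 14 - 12q + 3q^2.
AVC hits its minimum where MC = AVC, at q = 3, giving min AVC = 14 - 6·3 + 3^2 = $5.
Because $29 ≥ $5, revenue can cover variable cost; the firm operates.
Set P = MC: 29 = 14 - 12q + 3q^2 → -15 - 12q + 3q^2 = 0. The roots are q = -1 and q = 5; the profit-maximizing output is on the rising part of MC, so q* = 5.
Check: AVC at q = 5 is $9 ≤ P, so revenue covers variable cost.
Profit = P·q − TC = 29·5 − 328 = -$183, a loss, but smaller than the $283 fixed cost the firm would lose by shutting down.

Produce at q = 5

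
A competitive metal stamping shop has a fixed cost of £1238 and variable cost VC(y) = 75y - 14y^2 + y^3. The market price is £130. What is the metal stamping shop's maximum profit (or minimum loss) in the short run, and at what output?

AVC = 75 - 14y + y^2; min AVC = £26 at y = 7. Since P = £130 ≥ min AVC, the firm produces.
MC = 75 - 28y + 3y^2. Setting P = MC and taking the root on the rising branch gives y* = 11.
TR = 130·11 = 1430. TC = 1238 + 462 = 1700. Profit = 1430 − 1700 = -£270.
By producing, the firm covers all variable cost plus £968 of fixed cost; shutting down would lose the full £1238.

Profit = -£270 at y = 11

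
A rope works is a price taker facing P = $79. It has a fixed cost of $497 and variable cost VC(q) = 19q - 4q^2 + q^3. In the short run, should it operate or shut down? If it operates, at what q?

Produce at q = 6

Strip out fixed cost: VC = 19q - 4q^2 + q^3. Then AVC = 19 - 4q + q^2 and MC = 19 - 8q + 3q^2.
AVC hits its minimum where MC = AVC, at q = 2, giving min AVC = 19 - 4·2 + 2^2 = $15.
Since P = $79 ≥ min AVC = $15, price covers variable cost and the firm should produce.
P = MC gives -60 - 8q + 3q^2 = 0, with roots -10/3 and 6. Take the larger (rising MC): q* = 6.
Check: AVC at q = 6 is $31 ≤ P, so revenue covers variable cost.
Profit = P·q − TC = 79·6 − 683 = -$209, a loss, but smaller than the $497 fixed cost the firm would lose by shutting down.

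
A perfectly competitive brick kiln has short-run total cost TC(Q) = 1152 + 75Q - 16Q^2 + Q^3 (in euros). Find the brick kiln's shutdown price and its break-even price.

AVC = 75 - 16Q + Q^2; minimized at Q = 8, giving min AVC = €11. That is the shutdown price.
ATC = 1152/Q + 75 - 16Q + Q^2. Setting dATC/dQ = −1152/Q^2 − 16 + 2Q = 0 gives Q = 12 (since 2·12^3 − 16·12^2 = 1152).
min ATC = 1152/12 + 75 − 16·12 + 12^2 = €123. That is the break-even price.
Between these two prices the firm operates at a loss; above €123 it earns a profit.

Shutdown price = €11; break-even price = €123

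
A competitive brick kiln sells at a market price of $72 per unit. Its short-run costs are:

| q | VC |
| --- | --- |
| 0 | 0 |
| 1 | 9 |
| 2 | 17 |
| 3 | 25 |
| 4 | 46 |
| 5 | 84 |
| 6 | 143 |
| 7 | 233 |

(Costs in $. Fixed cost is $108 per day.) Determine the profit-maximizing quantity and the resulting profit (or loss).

q = 6; profit = $181

Compute π = P·q − TC at each output: q=0: -108; q=1: -45; q=2: 19; q=3: 83; q=4: 134; q=5: 168; q=6: 181; q=7: 163.
Profit is maximized at q = 6. AVC there is 143/6 = $23.83 ≤ P, so producing beats shutting down (which would give -$108).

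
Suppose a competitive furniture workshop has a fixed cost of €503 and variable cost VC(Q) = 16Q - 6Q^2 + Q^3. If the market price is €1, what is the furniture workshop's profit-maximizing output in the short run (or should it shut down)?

Shut down

Strip out fixed cost: VC = 16Q - 6Q^2 + Q^3. Then AVC = 16 - 6Q + Q^2 and MC = 16 - 12Q + 3Q^2.
The AVC parabola has its vertex at Q = 6/2 = 3, where AVC = 16 - 6·3 + 3^2 = €7.
With P < min AVC (€1 < €7), every unit sold adds to the loss.
Shutting down limits the loss to fixed cost, €503.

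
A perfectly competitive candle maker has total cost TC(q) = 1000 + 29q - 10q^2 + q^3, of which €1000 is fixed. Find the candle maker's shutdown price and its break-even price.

AVC = 29 - 10q + q^2; minimized at q = 5, giving min AVC = €4. That is the shutdown price.
ATC = 1000/q + 29 - 10q + q^2. Setting dATC/dq = −1000/q^2 − 10 + 2q = 0 gives q = 10 (since 2·10^3 − 10·10^2 = 1000).
min ATC = 1000/10 + 29 − 10·10 + 10^2 = €129. That is the break-even price.
For €4 ≤ P < €129 the firm produces at a loss; below €4 it shuts down.

Shutdown price = €4; break-even price = €129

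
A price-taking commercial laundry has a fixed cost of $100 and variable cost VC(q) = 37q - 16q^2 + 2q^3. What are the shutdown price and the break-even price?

Shutdown price = $5; break-even price = $27

Shutdown price = min AVC. AVC = 37 - 16q + 2q^2, with vertex at q = 4 and minimum $5.
ATC = 100/q + 37 - 16q + 2q^2. Setting dATC/dq = −100/q^2 − 16 + 4q = 0 gives q = 5 (since 4·5^3 − 16·5^2 = 100).
min ATC = 100/5 + 37 − 16·5 + 2·5^2 = $27. That is the break-even price.
For $5 ≤ P < $27 the firm produces at a loss; below $5 it shuts down.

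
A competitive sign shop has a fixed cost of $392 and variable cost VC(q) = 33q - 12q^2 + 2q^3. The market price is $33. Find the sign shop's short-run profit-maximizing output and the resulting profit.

AVC = 33 - 12q + 2q^2; min AVC = $15 at q = 3. Since P = $33 ≥ min AVC, the firm produces.
MC = 33 - 24q + 6q^2. Setting P = MC and taking the root on the rising branch gives q* = 4.
TR = 33·4 = 132. TC = 392 + 68 = 460. Profit = 132 − 460 = -$328.
By producing, the firm covers all variable cost plus $64 of fixed cost; shutting down would lose the full $392.

Profit = -$328 at q = 4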